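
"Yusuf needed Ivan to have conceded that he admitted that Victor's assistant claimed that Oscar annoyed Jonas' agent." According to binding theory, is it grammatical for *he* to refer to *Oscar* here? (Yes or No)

No

*Oscar* is an R-expression; Principle C requires it to be free (not bound by any c-commanding expression).
— he: subject of the clause headed by 'admitted'; the pronoun c-commands the R-expression — coreference blocked (Principle C).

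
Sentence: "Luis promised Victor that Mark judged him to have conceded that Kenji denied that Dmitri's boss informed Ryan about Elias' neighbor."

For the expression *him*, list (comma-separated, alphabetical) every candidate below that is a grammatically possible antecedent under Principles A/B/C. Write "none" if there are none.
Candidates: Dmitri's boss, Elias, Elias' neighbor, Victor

*him* is a pronoun; Principle B requires it to be free in its binding domain — the clause headed by 'judged'.
— Dmitri's boss: subject of the clause headed by 'informed'; is c-commanded by the pronoun; coreference would bind this R-expression — blocked (Principle C).
— Elias: possessor inside the second object DP of the clause headed by 'informed'; is c-commanded by the pronoun; coreference would bind this R-expression — blocked (Principle C).
— Elias' neighbor: second object of the clause headed by 'informed'; is c-commanded by the pronoun; coreference would bind this R-expression — blocked (Principle C).
— Victor: object of the matrix clause; c-commands the pronoun but lies outside its binding domain — allowed.

Victor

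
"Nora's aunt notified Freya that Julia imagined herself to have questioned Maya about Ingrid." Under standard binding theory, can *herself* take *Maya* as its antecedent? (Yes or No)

No

*herself* is a reflexive; Principle A requires it to be bound within its binding domain — the clause headed by 'imagined'.
— Maya: object of the clause headed by 'questioned'; does not c-command the reflexive — cannot bind it (Principle A).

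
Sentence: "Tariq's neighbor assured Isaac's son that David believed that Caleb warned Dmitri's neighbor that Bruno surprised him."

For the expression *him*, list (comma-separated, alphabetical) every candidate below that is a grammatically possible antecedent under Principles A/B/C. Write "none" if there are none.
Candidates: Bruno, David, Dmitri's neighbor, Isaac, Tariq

*him* is a pronoun; Principle B requires it to be free in its binding domain — the clause headed by 'surprised'.
— Bruno: subject of the clause headed by 'surprised'; c-commands the pronoun within its binding domain — blocked (Principle B).
— David: subject of the clause headed by 'believed'; c-commands the pronoun but lies outside its binding domain — allowed.
— Dmitri's neighbor: object of the clause headed by 'warned'; c-commands the pronoun but lies outside its binding domain — allowed.
— Isaac: possessor inside the object DP of the matrix clause; does not c-command the pronoun — Principle B does not apply; allowed.
— Tariq: possessor inside the subject DP of the matrix clause; does not c-command the pronoun — Principle B does not apply; allowed.

David, Dmitri's neighbor, Isaac, Tariq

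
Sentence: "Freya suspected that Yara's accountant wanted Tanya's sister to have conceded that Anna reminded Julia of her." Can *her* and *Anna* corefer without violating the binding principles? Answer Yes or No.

No

*Anna* is an R-expression; Principle C requires it to be free (not bound by any c-commanding expression).
— her: second object of the clause headed by 'reminded'; the R-expression locally c-commands the pronoun — coreference blocked (Principle B on the pronoun).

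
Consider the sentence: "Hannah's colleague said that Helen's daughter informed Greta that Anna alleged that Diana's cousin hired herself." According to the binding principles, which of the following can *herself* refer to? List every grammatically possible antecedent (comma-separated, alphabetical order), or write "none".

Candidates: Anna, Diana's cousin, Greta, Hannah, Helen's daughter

Diana's cousin

*herself* is a reflexive; Principle A requires it to be bound within its binding domain — the clause headed by 'hired'.
— Anna: subject of the clause headed by 'alleged'; c-commands the reflexive but lies outside its binding domain — cannot bind it (Principle A).
— Diana's cousin: subject of the clause headed by 'hired'; c-commands the reflexive within its binding domain — allowed (Principle A).
— Greta: object of the clause headed by 'informed'; c-commands the reflexive but lies outside its binding domain — cannot bind it (Principle A).
— Hannah: possessor inside the subject DP of the matrix clause; does not c-command the reflexive — cannot bind it (Principle A).
— Helen's daughter: subject of the clause headed by 'informed'; c-commands the reflexive but lies outside its binding domain — cannot bind it (Principle A).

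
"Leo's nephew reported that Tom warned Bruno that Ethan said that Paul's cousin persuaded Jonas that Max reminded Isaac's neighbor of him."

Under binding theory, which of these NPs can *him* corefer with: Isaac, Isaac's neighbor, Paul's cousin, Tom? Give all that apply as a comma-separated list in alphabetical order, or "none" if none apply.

Isaac, Paul's cousin, Tom

*him* is a pronoun; Principle B requires it to be free in its binding domain — the clause headed by 'reminded'.
— Isaac: possessor inside the object DP of the clause headed by 'reminded'; does not c-command the pronoun — Principle B does not apply; allowed.
— Isaac's neighbor: object of the clause headed by 'reminded'; c-commands the pronoun within its binding domain — blocked (Principle B).
— Paul's cousin: subject of the clause headed by 'persuaded'; c-commands the pronoun but lies outside its binding domain — allowed.
— Tom: subject of the clause headed by 'warned'; c-commands the pronoun but lies outside its binding domain — allowed.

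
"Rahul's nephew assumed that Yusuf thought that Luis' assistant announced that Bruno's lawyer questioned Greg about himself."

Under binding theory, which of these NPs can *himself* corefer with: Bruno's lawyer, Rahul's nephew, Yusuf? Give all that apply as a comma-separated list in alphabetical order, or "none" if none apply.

Bruno's lawyer

*himself* is a reflexive; Principle A requires it to be bound within its binding domain — the clause headed by 'questioned'.
— Bruno's lawyer: subject of the clause headed by 'questioned'; c-commands the reflexive within its binding domain — allowed (Principle A).
— Rahul's nephew: subject of the matrix clause; c-commands the reflexive but lies outside its binding domain — cannot bind it (Principle A).
— Yusuf: subject of the clause headed by 'thought'; c-commands the reflexive but lies outside its binding domain — cannot bind it (Principle A).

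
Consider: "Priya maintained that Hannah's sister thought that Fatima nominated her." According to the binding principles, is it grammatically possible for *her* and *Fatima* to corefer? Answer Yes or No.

*her* is a pronoun; Principle B requires it to be free in its binding domain — the clause headed by 'nominated'.
— Fatima: subject of the clause headed by 'nominated'; c-commands the pronoun within its binding domain — blocked (Principle B).

No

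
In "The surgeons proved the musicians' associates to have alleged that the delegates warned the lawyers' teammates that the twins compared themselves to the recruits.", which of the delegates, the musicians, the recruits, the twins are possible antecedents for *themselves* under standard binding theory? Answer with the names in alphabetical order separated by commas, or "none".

*themselves* is a reflexive; Principle A requires it to be bound within its binding domain — the clause headed by 'compared'.
— the delegates: subject of the clause headed by 'warned'; c-commands the reflexive but lies outside its binding domain — cannot bind it (Principle A).
— the musicians: possessor inside the subject DP of the clause headed by 'alleged'; does not c-command the reflexive — cannot bind it (Principle A).
— the recruits: second object of the clause headed by 'compared'; does not c-command the reflexive — cannot bind it (Principle A).
— the twins: subject of the clause headed by 'compared'; c-commands the reflexive within its binding domain — allowed (Principle A).

the twins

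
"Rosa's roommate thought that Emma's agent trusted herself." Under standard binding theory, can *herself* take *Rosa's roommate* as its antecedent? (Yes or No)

No

*herself* is a reflexive; Principle A requires it to be bound within its binding domain — the clause headed by 'trusted'.
— Rosa's roommate: subject of the matrix clause; c-commands the reflexive but lies outside its binding domain — cannot bind it (Principle A).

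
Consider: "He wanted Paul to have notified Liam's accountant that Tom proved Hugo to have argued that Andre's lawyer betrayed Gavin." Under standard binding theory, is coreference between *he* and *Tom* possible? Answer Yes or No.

No

*Tom* is an R-expression; Principle C requires it to be free (not bound by any c-commanding expression).
— he: subject of the matrix clause; the pronoun c-commands the R-expression — coreference blocked (Principle C).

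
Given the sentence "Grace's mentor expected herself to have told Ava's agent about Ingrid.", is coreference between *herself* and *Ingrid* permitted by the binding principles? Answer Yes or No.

*herself* is a reflexive; Principle A requires it to be bound within its binding domain — the matrix clause.
— Ingrid: second object of the clause headed by 'told'; does not c-command the reflexive — cannot bind it (Principle A).

No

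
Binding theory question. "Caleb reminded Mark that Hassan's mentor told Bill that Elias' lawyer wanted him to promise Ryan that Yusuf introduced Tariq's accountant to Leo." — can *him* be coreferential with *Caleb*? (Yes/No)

*him* is a pronoun; Principle B requires it to be free in its binding domain — the clause headed by 'wanted'.
— Caleb: subject of the matrix clause; c-commands the pronoun but lies outside its binding domain — allowed.

Yes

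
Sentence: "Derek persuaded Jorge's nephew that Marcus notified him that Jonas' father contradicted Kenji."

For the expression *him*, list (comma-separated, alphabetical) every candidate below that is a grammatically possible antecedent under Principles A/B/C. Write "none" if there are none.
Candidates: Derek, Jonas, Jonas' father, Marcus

Derek

*him* is a pronoun; Principle B requires it to be free in its binding domain — the clause headed by 'notified'.
— Derek: subject of the matrix clause; c-commands the pronoun but lies outside its binding domain — allowed.
— Jonas: possessor inside the subject DP of the clause headed by 'contradicted'; is c-commanded by the pronoun; coreference would bind this R-expression — blocked (Principle C).
— Jonas' father: subject of the clause headed by 'contradicted'; is c-commanded by the pronoun; coreference would bind this R-expression — blocked (Principle C).
— Marcus: subject of the clause headed by 'notified'; c-commands the pronoun within its binding domain — blocked (Principle B).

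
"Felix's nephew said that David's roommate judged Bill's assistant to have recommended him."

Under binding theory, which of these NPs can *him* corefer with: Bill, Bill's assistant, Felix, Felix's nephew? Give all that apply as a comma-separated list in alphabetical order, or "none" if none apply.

Bill, Felix, Felix's nephew

*him* is a pronoun; Principle B requires it to be free in its binding domain — the clause headed by 'recommended'.
— Bill: possessor inside the subject DP of the clause headed by 'recommended'; does not c-command the pronoun — Principle B does not apply; allowed.
— Bill's assistant: subject of the clause headed by 'recommended'; c-commands the pronoun within its binding domain — blocked (Principle B).
— Felix: possessor inside the subject DP of the matrix clause; does not c-command the pronoun — Principle B does not apply; allowed.
— Felix's nephew: subject of the matrix clause; c-commands the pronoun but lies outside its binding domain — allowed.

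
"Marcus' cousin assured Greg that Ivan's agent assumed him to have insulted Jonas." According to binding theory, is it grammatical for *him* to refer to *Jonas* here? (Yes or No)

*Jonas* is an R-expression; Principle C requires it to be free (not bound by any c-commanding expression).
— him: subject of the clause headed by 'insulted'; the pronoun c-commands the R-expression — coreference blocked (Principle C).

No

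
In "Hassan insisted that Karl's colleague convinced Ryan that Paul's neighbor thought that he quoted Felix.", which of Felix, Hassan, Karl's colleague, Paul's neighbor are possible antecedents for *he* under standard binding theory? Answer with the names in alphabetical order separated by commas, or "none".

Hassan, Karl's colleague, Paul's neighbor

*he* is a pronoun; Principle B requires it to be free in its binding domain — the clause headed by 'quoted'.
— Felix: object of the clause headed by 'quoted'; is c-commanded by the pronoun; coreference would bind this R-expression — blocked (Principle C).
— Hassan: subject of the matrix clause; c-commands the pronoun but lies outside its binding domain — allowed.
— Karl's colleague: subject of the clause headed by 'convinced'; c-commands the pronoun but lies outside its binding domain — allowed.
— Paul's neighbor: subject of the clause headed by 'thought'; c-commands the pronoun but lies outside its binding domain — allowed.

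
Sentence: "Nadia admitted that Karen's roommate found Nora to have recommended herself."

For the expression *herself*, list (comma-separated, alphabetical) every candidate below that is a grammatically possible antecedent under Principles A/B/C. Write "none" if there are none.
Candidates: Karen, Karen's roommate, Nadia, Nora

*herself* is a reflexive; Principle A requires it to be bound within its binding domain — the clause headed by 'recommended'.
— Karen: possessor inside the subject DP of the clause headed by 'found'; does not c-command the reflexive — cannot bind it (Principle A).
— Karen's roommate: subject of the clause headed by 'found'; c-commands the reflexive but lies outside its binding domain — cannot bind it (Principle A).
— Nadia: subject of the matrix clause; c-commands the reflexive but lies outside its binding domain — cannot bind it (Principle A).
— Nora: subject of the clause headed by 'recommended'; c-commands the reflexive within its binding domain — allowed (Principle A).

Nora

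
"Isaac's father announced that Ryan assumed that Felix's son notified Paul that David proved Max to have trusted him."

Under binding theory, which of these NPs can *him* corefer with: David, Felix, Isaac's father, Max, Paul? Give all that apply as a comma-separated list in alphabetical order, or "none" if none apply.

*him* is a pronoun; Principle B requires it to be free in its binding domain — the clause headed by 'trusted'.
— David: subject of the clause headed by 'proved'; c-commands the pronoun but lies outside its binding domain — allowed.
— Felix: possessor inside the subject DP of the clause headed by 'notified'; does not c-command the pronoun — Principle B does not apply; allowed.
— Isaac's father: subject of the matrix clause; c-commands the pronoun but lies outside its binding domain — allowed.
— Max: subject of the clause headed by 'trusted'; c-commands the pronoun within its binding domain — blocked (Principle B).
— Paul: object of the clause headed by 'notified'; c-commands the pronoun but lies outside its binding domain — allowed.

David, Felix, Isaac's father, Paul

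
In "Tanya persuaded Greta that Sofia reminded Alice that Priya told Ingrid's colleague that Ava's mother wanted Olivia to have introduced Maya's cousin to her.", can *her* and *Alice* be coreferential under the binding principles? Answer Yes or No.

Yes

*Alice* is an R-expression; Principle C requires it to be free (not bound by any c-commanding expression).
— her: second object of the clause headed by 'introduced'; the pronoun does not c-command the R-expression — coreference allowed.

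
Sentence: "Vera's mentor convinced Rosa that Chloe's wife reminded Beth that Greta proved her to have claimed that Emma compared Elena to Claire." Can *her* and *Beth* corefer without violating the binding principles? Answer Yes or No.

Yes

*Beth* is an R-expression; Principle C requires it to be free (not bound by any c-commanding expression).
— her: subject of the clause headed by 'claimed'; the pronoun does not c-command the R-expression — coreference allowed.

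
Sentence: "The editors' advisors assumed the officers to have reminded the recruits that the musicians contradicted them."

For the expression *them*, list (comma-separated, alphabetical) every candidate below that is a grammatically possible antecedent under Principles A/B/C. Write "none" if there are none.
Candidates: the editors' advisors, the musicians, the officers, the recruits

*them* is a pronoun; Principle B requires it to be free in its binding domain — the clause headed by 'contradicted'.
— the editors' advisors: subject of the matrix clause; c-commands the pronoun but lies outside its binding domain — allowed.
— the musicians: subject of the clause headed by 'contradicted'; c-commands the pronoun within its binding domain — blocked (Principle B).
— the officers: subject of the clause headed by 'reminded'; c-commands the pronoun but lies outside its binding domain — allowed.
— the recruits: object of the clause headed by 'reminded'; c-commands the pronoun but lies outside its binding domain — allowed.

the editors' advisors, the officers, the recruits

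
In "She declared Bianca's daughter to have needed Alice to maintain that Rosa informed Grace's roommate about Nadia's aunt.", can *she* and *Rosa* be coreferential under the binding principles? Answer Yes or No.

No

*Rosa* is an R-expression; Principle C requires it to be free (not bound by any c-commanding expression).
— she: subject of the matrix clause; the pronoun c-commands the R-expression — coreference blocked (Principle C).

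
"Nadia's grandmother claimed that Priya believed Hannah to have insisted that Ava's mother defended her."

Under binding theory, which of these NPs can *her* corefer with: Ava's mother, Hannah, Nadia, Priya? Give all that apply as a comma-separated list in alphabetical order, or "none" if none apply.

Hannah, Nadia, Priya

*her* is a pronoun; Principle B requires it to be free in its binding domain — the clause headed by 'defended'.
— Ava's mother: subject of the clause headed by 'defended'; c-commands the pronoun within its binding domain — blocked (Principle B).
— Hannah: subject of the clause headed by 'insisted'; c-commands the pronoun but lies outside its binding domain — allowed.
— Nadia: possessor inside the subject DP of the matrix clause; does not c-command the pronoun — Principle B does not apply; allowed.
— Priya: subject of the clause headed by 'believed'; c-commands the pronoun but lies outside its binding domain — allowed.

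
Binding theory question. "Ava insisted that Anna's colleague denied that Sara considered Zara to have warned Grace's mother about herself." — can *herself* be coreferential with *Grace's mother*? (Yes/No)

*herself* is a reflexive; Principle A requires it to be bound within its binding domain — the clause headed by 'warned'.
— Grace's mother: object of the clause headed by 'warned'; c-commands the reflexive within its binding domain — allowed (Principle A).

Yes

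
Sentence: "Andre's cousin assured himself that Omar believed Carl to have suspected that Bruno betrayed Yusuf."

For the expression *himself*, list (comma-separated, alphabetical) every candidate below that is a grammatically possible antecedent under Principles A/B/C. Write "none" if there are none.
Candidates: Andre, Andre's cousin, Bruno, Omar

*himself* is a reflexive; Principle A requires it to be bound within its binding domain — the matrix clause.
— Andre: possessor inside the subject DP of the matrix clause; does not c-command the reflexive — cannot bind it (Principle A).
— Andre's cousin: subject of the matrix clause; c-commands the reflexive within its binding domain — allowed (Principle A).
— Bruno: subject of the clause headed by 'betrayed'; does not c-command the reflexive — cannot bind it (Principle A).
— Omar: subject of the clause headed by 'believed'; does not c-command the reflexive — cannot bind it (Principle A).

Andre's cousin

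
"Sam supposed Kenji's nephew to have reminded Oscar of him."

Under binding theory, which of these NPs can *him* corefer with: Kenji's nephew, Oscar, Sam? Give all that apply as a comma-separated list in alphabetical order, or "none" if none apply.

*him* is a pronoun; Principle B requires it to be free in its binding domain — the clause headed by 'reminded'.
— Kenji's nephew: subject of the clause headed by 'reminded'; c-commands the pronoun within its binding domain — blocked (Principle B).
— Oscar: object of the clause headed by 'reminded'; c-commands the pronoun within its binding domain — blocked (Principle B).
— Sam: subject of the matrix clause; c-commands the pronoun but lies outside its binding domain — allowed.

Sam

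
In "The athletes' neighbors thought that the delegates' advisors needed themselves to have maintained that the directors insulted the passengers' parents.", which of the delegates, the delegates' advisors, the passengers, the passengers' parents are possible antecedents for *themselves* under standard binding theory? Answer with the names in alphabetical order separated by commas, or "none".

the delegates' advisors

*themselves* is a reflexive; Principle A requires it to be bound within its binding domain — the clause headed by 'needed'.
— the delegates: possessor inside the subject DP of the clause headed by 'needed'; does not c-command the reflexive — cannot bind it (Principle A).
— the delegates' advisors: subject of the clause headed by 'needed'; c-commands the reflexive within its binding domain — allowed (Principle A).
— the passengers: possessor inside the object DP of the clause headed by 'insulted'; does not c-command the reflexive — cannot bind it (Principle A).
— the passengers' parents: object of the clause headed by 'insulted'; does not c-command the reflexive — cannot bind it (Principle A).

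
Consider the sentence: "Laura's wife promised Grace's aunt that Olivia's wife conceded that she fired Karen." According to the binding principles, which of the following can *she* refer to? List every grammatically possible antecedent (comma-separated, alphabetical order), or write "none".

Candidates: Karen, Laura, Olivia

Laura, Olivia

*she* is a pronoun; Principle B requires it to be free in its binding domain — the clause headed by 'fired'.
— Karen: object of the clause headed by 'fired'; is c-commanded by the pronoun; coreference would bind this R-expression — blocked (Principle C).
— Laura: possessor inside the subject DP of the matrix clause; does not c-command the pronoun — Principle B does not apply; allowed.
— Olivia: possessor inside the subject DP of the clause headed by 'conceded'; does not c-command the pronoun — Principle B does not apply; allowed.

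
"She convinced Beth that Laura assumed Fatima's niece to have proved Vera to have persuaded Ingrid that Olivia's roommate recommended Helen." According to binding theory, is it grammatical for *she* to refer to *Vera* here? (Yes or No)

No

*Vera* is an R-expression; Principle C requires it to be free (not bound by any c-commanding expression).
— she: subject of the matrix clause; the pronoun c-commands the R-expression — coreference blocked (Principle C).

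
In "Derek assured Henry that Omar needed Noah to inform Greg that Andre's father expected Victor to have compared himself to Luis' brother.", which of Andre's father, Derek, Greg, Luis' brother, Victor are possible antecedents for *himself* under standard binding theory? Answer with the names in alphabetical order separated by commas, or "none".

*himself* is a reflexive; Principle A requires it to be bound within its binding domain — the clause headed by 'compared'.
— Andre's father: subject of the clause headed by 'expected'; c-commands the reflexive but lies outside its binding domain — cannot bind it (Principle A).
— Derek: subject of the matrix clause; c-commands the reflexive but lies outside its binding domain — cannot bind it (Principle A).
— Greg: object of the clause headed by 'inform'; c-commands the reflexive but lies outside its binding domain — cannot bind it (Principle A).
— Luis' brother: second object of the clause headed by 'compared'; does not c-command the reflexive — cannot bind it (Principle A).
— Victor: subject of the clause headed by 'compared'; c-commands the reflexive within its binding domain — allowed (Principle A).

Victor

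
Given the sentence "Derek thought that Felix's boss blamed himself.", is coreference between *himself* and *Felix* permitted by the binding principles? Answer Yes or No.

*himself* is a reflexive; Principle A requires it to be bound within its binding domain — the clause headed by 'blamed'.
— Felix: possessor inside the subject DP of the clause headed by 'blamed'; does not c-command the reflexive — cannot bind it (Principle A).

No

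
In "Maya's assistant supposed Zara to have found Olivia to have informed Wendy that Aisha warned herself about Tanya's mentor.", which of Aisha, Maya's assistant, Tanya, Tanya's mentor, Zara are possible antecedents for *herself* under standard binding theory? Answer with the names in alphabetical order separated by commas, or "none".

Aisha

*herself* is a reflexive; Principle A requires it to be bound within its binding domain — the clause headed by 'warned'.
— Aisha: subject of the clause headed by 'warned'; c-commands the reflexive within its binding domain — allowed (Principle A).
— Maya's assistant: subject of the matrix clause; c-commands the reflexive but lies outside its binding domain — cannot bind it (Principle A).
— Tanya: possessor inside the second object DP of the clause headed by 'warned'; does not c-command the reflexive — cannot bind it (Principle A).
— Tanya's mentor: second object of the clause headed by 'warned'; does not c-command the reflexive — cannot bind it (Principle A).
— Zara: subject of the clause headed by 'found'; c-commands the reflexive but lies outside its binding domain — cannot bind it (Principle A).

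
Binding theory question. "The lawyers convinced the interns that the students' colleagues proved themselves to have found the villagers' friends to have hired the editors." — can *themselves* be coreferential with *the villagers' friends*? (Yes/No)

No

*themselves* is a reflexive; Principle A requires it to be bound within its binding domain — the clause headed by 'proved'.
— the villagers' friends: subject of the clause headed by 'hired'; does not c-command the reflexive — cannot bind it (Principle A).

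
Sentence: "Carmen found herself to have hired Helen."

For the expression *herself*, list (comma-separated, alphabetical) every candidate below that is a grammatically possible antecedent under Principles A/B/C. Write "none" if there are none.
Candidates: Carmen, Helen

*herself* is a reflexive; Principle A requires it to be bound within its binding domain — the matrix clause.
— Carmen: subject of the matrix clause; c-commands the reflexive within its binding domain — allowed (Principle A).
— Helen: object of the clause headed by 'hired'; does not c-command the reflexive — cannot bind it (Principle A).

Carmen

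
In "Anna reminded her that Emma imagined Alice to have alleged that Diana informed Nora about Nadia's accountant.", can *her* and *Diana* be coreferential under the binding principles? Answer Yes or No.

No

*Diana* is an R-expression; Principle C requires it to be free (not bound by any c-commanding expression).
— her: object of the matrix clause; the pronoun c-commands the R-expression — coreference blocked (Principle C).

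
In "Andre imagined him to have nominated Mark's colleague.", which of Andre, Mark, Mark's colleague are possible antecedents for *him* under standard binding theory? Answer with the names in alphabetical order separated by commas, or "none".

none

*him* is a pronoun; Principle B requires it to be free in its binding domain — the matrix clause.
— Andre: subject of the matrix clause; c-commands the pronoun within its binding domain — blocked (Principle B).
— Mark: possessor inside the object DP of the clause headed by 'nominated'; is c-commanded by the pronoun; coreference would bind this R-expression — blocked (Principle C).
— Mark's colleague: object of the clause headed by 'nominated'; is c-commanded by the pronoun; coreference would bind this R-expression — blocked (Principle C).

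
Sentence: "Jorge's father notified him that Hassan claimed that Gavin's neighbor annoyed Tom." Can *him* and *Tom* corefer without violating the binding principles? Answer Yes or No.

No

*Tom* is an R-expression; Principle C requires it to be free (not bound by any c-commanding expression).
— him: object of the matrix clause; the pronoun c-commands the R-expression — coreference blocked (Principle C).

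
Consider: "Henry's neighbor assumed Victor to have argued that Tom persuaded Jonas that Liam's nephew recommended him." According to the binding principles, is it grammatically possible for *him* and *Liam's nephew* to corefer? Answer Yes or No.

*him* is a pronoun; Principle B requires it to be free in its binding domain — the clause headed by 'recommended'.
— Liam's nephew: subject of the clause headed by 'recommended'; c-commands the pronoun within its binding domain — blocked (Principle B).

No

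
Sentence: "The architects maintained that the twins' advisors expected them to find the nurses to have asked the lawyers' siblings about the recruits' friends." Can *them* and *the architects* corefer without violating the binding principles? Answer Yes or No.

*the architects* is an R-expression; Principle C requires it to be free (not bound by any c-commanding expression).
— them: subject of the clause headed by 'find'; the pronoun does not c-command the R-expression — coreference allowed.

Yes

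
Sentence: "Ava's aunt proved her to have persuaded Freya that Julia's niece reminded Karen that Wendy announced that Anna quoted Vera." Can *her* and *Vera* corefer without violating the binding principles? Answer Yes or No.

*Vera* is an R-expression; Principle C requires it to be free (not bound by any c-commanding expression).
— her: subject of the clause headed by 'persuaded'; the pronoun c-commands the R-expression — coreference blocked (Principle C).

No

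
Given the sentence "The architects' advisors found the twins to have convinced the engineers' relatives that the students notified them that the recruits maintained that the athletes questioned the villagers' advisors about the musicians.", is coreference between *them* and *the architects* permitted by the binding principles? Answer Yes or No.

*them* is a pronoun; Principle B requires it to be free in its binding domain — the clause headed by 'notified'.
— the architects: possessor inside the subject DP of the matrix clause; does not c-command the pronoun — Principle B does not apply; allowed.

Yes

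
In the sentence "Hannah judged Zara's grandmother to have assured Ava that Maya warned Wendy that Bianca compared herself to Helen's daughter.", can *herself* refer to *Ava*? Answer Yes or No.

*herself* is a reflexive; Principle A requires it to be bound within its binding domain — the clause headed by 'compared'.
— Ava: object of the clause headed by 'assured'; c-commands the reflexive but lies outside its binding domain — cannot bind it (Principle A).

No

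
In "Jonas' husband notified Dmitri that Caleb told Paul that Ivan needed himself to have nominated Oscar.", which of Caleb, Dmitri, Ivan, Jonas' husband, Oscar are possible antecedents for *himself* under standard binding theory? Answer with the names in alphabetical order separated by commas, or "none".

*himself* is a reflexive; Principle A requires it to be bound within its binding domain — the clause headed by 'needed'.
— Caleb: subject of the clause headed by 'told'; c-commands the reflexive but lies outside its binding domain — cannot bind it (Principle A).
— Dmitri: object of the matrix clause; c-commands the reflexive but lies outside its binding domain — cannot bind it (Principle A).
— Ivan: subject of the clause headed by 'needed'; c-commands the reflexive within its binding domain — allowed (Principle A).
— Jonas' husband: subject of the matrix clause; c-commands the reflexive but lies outside its binding domain — cannot bind it (Principle A).
— Oscar: object of the clause headed by 'nominated'; does not c-command the reflexive — cannot bind it (Principle A).

Ivan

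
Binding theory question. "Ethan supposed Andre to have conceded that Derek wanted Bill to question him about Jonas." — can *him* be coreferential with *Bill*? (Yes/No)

*him* is a pronoun; Principle B requires it to be free in its binding domain — the clause headed by 'question'.
— Bill: subject of the clause headed by 'question'; c-commands the pronoun within its binding domain — blocked (Principle B).

No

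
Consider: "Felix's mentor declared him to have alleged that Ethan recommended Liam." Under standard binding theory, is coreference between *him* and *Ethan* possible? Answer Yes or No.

No

*Ethan* is an R-expression; Principle C requires it to be free (not bound by any c-commanding expression).
— him: subject of the clause headed by 'alleged'; the pronoun c-commands the R-expression — coreference blocked (Principle C).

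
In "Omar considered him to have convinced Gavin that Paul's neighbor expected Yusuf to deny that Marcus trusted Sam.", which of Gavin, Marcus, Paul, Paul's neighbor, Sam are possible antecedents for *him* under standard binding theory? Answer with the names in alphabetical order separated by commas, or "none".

*him* is a pronoun; Principle B requires it to be free in its binding domain — the matrix clause.
— Gavin: object of the clause headed by 'convinced'; is c-commanded by the pronoun; coreference would bind this R-expression — blocked (Principle C).
— Marcus: subject of the clause headed by 'trusted'; is c-commanded by the pronoun; coreference would bind this R-expression — blocked (Principle C).
— Paul: possessor inside the subject DP of the clause headed by 'expected'; is c-commanded by the pronoun; coreference would bind this R-expression — blocked (Principle C).
— Paul's neighbor: subject of the clause headed by 'expected'; is c-commanded by the pronoun; coreference would bind this R-expression — blocked (Principle C).
— Sam: object of the clause headed by 'trusted'; is c-commanded by the pronoun; coreference would bind this R-expression — blocked (Principle C).

none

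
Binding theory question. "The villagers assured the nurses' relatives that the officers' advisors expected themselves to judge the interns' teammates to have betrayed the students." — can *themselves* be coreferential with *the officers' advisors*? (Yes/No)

Yes

*themselves* is a reflexive; Principle A requires it to be bound within its binding domain — the clause headed by 'expected'.
— the officers' advisors: subject of the clause headed by 'expected'; c-commands the reflexive within its binding domain — allowed (Principle A).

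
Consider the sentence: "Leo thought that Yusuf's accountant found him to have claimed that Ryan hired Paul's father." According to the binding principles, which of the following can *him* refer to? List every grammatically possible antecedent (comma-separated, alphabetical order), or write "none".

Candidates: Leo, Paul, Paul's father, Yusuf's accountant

*him* is a pronoun; Principle B requires it to be free in its binding domain — the clause headed by 'found'.
— Leo: subject of the matrix clause; c-commands the pronoun but lies outside its binding domain — allowed.
— Paul: possessor inside the object DP of the clause headed by 'hired'; is c-commanded by the pronoun; coreference would bind this R-expression — blocked (Principle C).
— Paul's father: object of the clause headed by 'hired'; is c-commanded by the pronoun; coreference would bind this R-expression — blocked (Principle C).
— Yusuf's accountant: subject of the clause headed by 'found'; c-commands the pronoun within its binding domain — blocked (Principle B).

Leo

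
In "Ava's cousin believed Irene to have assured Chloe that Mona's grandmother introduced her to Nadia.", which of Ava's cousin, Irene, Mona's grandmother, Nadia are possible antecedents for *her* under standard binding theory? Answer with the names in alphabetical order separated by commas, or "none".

*her* is a pronoun; Principle B requires it to be free in its binding domain — the clause headed by 'introduced'.
— Ava's cousin: subject of the matrix clause; c-commands the pronoun but lies outside its binding domain — allowed.
— Irene: subject of the clause headed by 'assured'; c-commands the pronoun but lies outside its binding domain — allowed.
— Mona's grandmother: subject of the clause headed by 'introduced'; c-commands the pronoun within its binding domain — blocked (Principle B).
— Nadia: second object of the clause headed by 'introduced'; is c-commanded by the pronoun; coreference would bind this R-expression — blocked (Principle C).

Ava's cousin, Irene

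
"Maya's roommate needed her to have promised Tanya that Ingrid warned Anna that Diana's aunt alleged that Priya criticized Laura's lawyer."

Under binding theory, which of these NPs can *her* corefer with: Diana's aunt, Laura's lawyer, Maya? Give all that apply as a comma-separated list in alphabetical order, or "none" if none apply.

Maya

*her* is a pronoun; Principle B requires it to be free in its binding domain — the matrix clause.
— Diana's aunt: subject of the clause headed by 'alleged'; is c-commanded by the pronoun; coreference would bind this R-expression — blocked (Principle C).
— Laura's lawyer: object of the clause headed by 'criticized'; is c-commanded by the pronoun; coreference would bind this R-expression — blocked (Principle C).
— Maya: possessor inside the subject DP of the matrix clause; does not c-command the pronoun — Principle B does not apply; allowed.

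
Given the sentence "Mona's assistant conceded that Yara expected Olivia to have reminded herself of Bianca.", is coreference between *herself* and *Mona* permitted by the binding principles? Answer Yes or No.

No

*herself* is a reflexive; Principle A requires it to be bound within its binding domain — the clause headed by 'reminded'.
— Mona: possessor inside the subject DP of the matrix clause; does not c-command the reflexive — cannot bind it (Principle A).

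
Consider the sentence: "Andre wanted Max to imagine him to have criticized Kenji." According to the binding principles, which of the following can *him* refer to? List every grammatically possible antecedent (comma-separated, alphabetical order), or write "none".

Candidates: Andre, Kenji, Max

*him* is a pronoun; Principle B requires it to be free in its binding domain — the clause headed by 'imagine'.
— Andre: subject of the matrix clause; c-commands the pronoun but lies outside its binding domain — allowed.
— Kenji: object of the clause headed by 'criticized'; is c-commanded by the pronoun; coreference would bind this R-expression — blocked (Principle C).
— Max: subject of the clause headed by 'imagine'; c-commands the pronoun within its binding domain — blocked (Principle B).

Andre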